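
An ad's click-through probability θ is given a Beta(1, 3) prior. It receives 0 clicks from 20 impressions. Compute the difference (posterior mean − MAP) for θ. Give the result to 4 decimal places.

0.0417

Posterior: Beta(1+0, 3+20) = Beta(1, 23).
Since α = 1 ≤ 1 and β > 1, the Beta density is monotone decreasing on [0,1]; the mode is at 0.
Mean = 1/(1+23) = 0.0417.
Difference = 0.0417 − 0.0000 = 0.0417.
The posterior is right-skewed, so the mean exceeds the mode.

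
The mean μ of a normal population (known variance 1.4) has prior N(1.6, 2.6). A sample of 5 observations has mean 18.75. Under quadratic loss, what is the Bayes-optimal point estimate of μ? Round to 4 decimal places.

Posterior for μ is Normal. Precision-weighted mean: (1/2.6·1.6 + 5/1.4·18.75) / (1/2.6 + 5/1.4) = 17.0826.
A Normal posterior is symmetric, so mode = mean.
Quadratic loss ⇒ the optimal estimator is the posterior mean.

17.0826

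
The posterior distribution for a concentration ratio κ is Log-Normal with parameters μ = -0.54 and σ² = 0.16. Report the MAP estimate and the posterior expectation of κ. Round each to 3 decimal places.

Mode = exp(μ − σ²) = exp(-0.70) = 0.497.
Mean = exp(μ + σ²/2) = exp(-0.460) = 0.631.
The posterior is right-skewed, so the mean exceeds the mode.

MAP = 0.497, posterior mean = 0.631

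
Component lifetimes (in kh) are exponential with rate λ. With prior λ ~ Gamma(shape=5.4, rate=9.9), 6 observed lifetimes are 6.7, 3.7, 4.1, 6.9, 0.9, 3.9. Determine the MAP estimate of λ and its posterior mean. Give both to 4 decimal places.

Σ times = 26.2. Posterior: Gamma(shape = 5.4+6 = 11.4, rate = 9.9+26.2 = 36.1).
Mode = (α−1)/β = 10.4/36.1 = 0.2881.
Mean = α/β = 11.4/36.1 = 0.3158.
Mean > mode: the posterior has a right tail.

λ_MAP = 0.2881, E[λ|data] = 0.3158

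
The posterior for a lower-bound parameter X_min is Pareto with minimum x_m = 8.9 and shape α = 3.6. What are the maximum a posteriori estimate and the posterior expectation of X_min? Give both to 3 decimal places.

The Pareto density is strictly decreasing on [x_m, ∞), so the mode is x_m = 8.900.
Mean = α·x_m/(α−1) = 3.6·8.9/2.6 = 12.323.
Mean > mode: the posterior has a right tail.

MAP: 8.900. Posterior mean: 12.323.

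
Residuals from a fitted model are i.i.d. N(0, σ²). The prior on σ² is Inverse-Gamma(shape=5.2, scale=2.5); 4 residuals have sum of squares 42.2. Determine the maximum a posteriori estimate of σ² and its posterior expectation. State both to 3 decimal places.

Posterior: Inverse-Gamma(shape = 5.2+4/2 = 7.2, scale = 2.5+42.2/2 = 23.6).
Mode = β/(α+1) = 23.6/8.2 = 2.878.
Mean = β/(α−1) = 23.6/6.2 = 3.806.
Right-skewed posterior ⇒ mode < mean.

maximum a posteriori estimate = 2.878, posterior expectation = 3.806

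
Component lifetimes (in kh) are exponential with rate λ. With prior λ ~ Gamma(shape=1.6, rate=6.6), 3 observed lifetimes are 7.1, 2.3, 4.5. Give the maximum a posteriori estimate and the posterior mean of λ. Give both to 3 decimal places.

maximum a posteriori estimate = 0.176, posterior mean = 0.224

Σ times = 13.9. Posterior: Gamma(shape = 1.6+3 = 4.6, rate = 6.6+13.9 = 20.5).
Mode = (α−1)/β = 3.6/20.5 = 0.176.
Mean = α/β = 4.6/20.5 = 0.224.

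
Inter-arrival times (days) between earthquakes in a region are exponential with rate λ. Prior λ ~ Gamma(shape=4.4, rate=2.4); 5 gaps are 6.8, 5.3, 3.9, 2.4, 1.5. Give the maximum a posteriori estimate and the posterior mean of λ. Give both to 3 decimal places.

MAP: 0.377. Posterior mean: 0.422.

Σ times = 19.9. Posterior: Gamma(shape = 4.4+5 = 9.4, rate = 2.4+19.9 = 22.3).
Mode = (α−1)/β = 8.4/22.3 = 0.377.
Mean = α/β = 9.4/22.3 = 0.422.
Right-skewed posterior ⇒ mode < mean.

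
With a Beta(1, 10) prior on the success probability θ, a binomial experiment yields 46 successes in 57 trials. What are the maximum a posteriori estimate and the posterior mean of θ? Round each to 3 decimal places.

Posterior: Beta(1+46, 10+11) = Beta(47, 21).
Mode = (47−1)/(47+21−2) = 46/66 = 0.697.
Mean = 47/(47+21) = 47/68 = 0.691.

MAP = 0.697, posterior mean = 0.691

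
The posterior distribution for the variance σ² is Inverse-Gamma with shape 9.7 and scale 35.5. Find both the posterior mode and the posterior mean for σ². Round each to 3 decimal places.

Mode = β/(α+1) = 35.5/10.7 = 3.318.
Mean = β/(α−1) = 35.5/8.7 = 4.080.

MAP = 3.318; posterior mean = 4.080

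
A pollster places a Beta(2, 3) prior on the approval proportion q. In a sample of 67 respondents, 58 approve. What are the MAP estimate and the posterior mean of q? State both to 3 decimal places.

Posterior: Beta(2+58, 3+9) = Beta(60, 12).
Mode = (60−1)/(60+12−2) = 59/70 = 0.843.
Mean = 60/(60+12) = 60/72 = 0.833.

q_MAP = 0.843, E[q|data] = 0.833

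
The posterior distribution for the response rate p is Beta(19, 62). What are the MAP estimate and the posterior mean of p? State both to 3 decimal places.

p_MAP = 0.228, E[p|data] = 0.235

Mode = (19−1)/(19+62−2) = 18/79 = 0.228.
Mean = 19/(19+62) = 19/81 = 0.235.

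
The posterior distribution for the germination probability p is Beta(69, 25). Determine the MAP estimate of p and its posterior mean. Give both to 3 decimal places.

MAP estimate = 0.739, posterior mean = 0.734

Mode = (69−1)/(69+25−2) = 68/92 = 0.739.
Mean = 69/(69+25) = 69/94 = 0.734.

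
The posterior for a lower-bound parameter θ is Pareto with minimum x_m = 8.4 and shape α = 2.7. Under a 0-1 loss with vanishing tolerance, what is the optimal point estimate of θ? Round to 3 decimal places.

8.400

The Pareto density is strictly decreasing on [x_m, ∞), so the mode is x_m = 8.400.
Mean = α·x_m/(α−1) = 2.7·8.4/1.7 = 13.341.
This is the posterior mode — the MAP estimate.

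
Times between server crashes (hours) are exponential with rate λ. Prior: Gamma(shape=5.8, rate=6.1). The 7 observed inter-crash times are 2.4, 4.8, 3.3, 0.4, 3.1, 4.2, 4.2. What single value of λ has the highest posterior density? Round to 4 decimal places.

Σ times = 22.4. Posterior: Gamma(shape = 5.8+7 = 12.8, rate = 6.1+22.4 = 28.5).
Mode = (α−1)/β = 11.8/28.5 = 0.4140.
Mean = α/β = 12.8/28.5 = 0.4491.
This is the posterior mode — the MAP estimate.

0.4140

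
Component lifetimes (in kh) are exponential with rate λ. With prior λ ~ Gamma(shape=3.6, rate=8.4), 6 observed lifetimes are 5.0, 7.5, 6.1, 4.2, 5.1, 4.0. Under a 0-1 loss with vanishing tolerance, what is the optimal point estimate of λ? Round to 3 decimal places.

Σ times = 31.9. Posterior: Gamma(shape = 3.6+6 = 9.6, rate = 8.4+31.9 = 40.3).
Mode = (α−1)/β = 8.6/40.3 = 0.213.
Mean = α/β = 9.6/40.3 = 0.238.
This is the posterior mode — the MAP estimate.

0.213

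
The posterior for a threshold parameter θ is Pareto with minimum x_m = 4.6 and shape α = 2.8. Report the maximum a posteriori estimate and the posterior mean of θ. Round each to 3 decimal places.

The Pareto density is strictly decreasing on [x_m, ∞), so the mode is x_m = 4.600.
Mean = α·x_m/(α−1) = 2.8·4.6/1.8 = 7.156.

MAP = 4.600, posterior mean = 7.156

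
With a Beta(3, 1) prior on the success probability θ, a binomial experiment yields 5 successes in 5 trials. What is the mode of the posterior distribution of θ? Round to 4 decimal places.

Posterior: Beta(3+5, 1+0) = Beta(8, 1).
Since β = 1 ≤ 1 and α > 1, the Beta density is monotone increasing on [0,1]; the mode is at 1.
Mean = 8/(8+1) = 0.8889.
This is the posterior mode — the MAP estimate.

1.0000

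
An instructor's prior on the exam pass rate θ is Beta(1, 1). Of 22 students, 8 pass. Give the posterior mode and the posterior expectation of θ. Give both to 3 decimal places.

Posterior: Beta(1+8, 1+14) = Beta(9, 15).
Mode = (9−1)/(9+15−2) = 8/22 = 0.364.
With a flat prior the MAP equals the MLE, 8/22.
Mean = 9/(9+15) = 9/24 = 0.375.
The posterior is right-skewed, so the mean exceeds the mode.

MAP: 0.364. Posterior mean: 0.375.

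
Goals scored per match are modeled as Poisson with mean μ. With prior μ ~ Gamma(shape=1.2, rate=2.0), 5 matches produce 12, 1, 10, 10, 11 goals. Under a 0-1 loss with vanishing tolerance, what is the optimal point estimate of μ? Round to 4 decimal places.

Σ counts = 44. Posterior: Gamma(shape = 1.2+44 = 45.2, rate = 2.0+5 = 7.0).
Mode = (α−1)/β = 44.2/7.0 = 6.3143.
Mean = α/β = 45.2/7.0 = 6.4571.
This is the posterior mode — the MAP estimate.

6.3143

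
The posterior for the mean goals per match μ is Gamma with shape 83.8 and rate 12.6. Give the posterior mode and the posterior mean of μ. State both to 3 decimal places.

Mode = (α−1)/β = 82.8/12.6 = 6.571.
Mean = α/β = 83.8/12.6 = 6.651.
The mean is pulled above the mode by the posterior's right skew.

MAP = 6.571, posterior mean = 6.651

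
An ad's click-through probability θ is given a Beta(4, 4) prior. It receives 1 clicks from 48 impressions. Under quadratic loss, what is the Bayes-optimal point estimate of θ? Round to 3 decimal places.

0.089

Posterior: Beta(4+1, 4+47) = Beta(5, 51).
Mode = (5−1)/(5+51−2) = 4/54 = 0.074.
Mean = 5/(5+51) = 5/56 = 0.089.
Quadratic loss ⇒ the optimal estimator is the posterior mean.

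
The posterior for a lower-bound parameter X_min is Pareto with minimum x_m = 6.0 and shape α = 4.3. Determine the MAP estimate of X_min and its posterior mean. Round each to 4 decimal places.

The Pareto density is strictly decreasing on [x_m, ∞), so the mode is x_m = 6.0000.
Mean = α·x_m/(α−1) = 4.3·6.0/3.3 = 7.8182.
The posterior is right-skewed, so the mean exceeds the mode.

MAP = 6.0000, posterior mean = 7.8182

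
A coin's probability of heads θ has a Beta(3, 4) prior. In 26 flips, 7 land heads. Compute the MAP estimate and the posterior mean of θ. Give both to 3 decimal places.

MAP = 0.290; posterior mean = 0.303

Posterior: Beta(3+7, 4+19) = Beta(10, 23).
Mode = (10−1)/(10+23−2) = 9/31 = 0.290.
Mean = 10/(10+23) = 10/33 = 0.303.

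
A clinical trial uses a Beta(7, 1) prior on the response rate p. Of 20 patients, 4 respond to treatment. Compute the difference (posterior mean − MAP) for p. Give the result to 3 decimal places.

0.008

Posterior: Beta(7+4, 1+16) = Beta(11, 17).
Mode = (11−1)/(11+17−2) = 10/26 = 0.385.
Mean = 11/(11+17) = 11/28 = 0.393.
Difference = 0.393 − 0.385 = 0.008.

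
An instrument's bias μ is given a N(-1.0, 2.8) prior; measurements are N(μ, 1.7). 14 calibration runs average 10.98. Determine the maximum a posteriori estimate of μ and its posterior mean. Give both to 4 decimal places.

MAP = 10.4821; posterior mean = 10.4821

Posterior for μ is Normal. Precision-weighted mean: (1/2.8·-1.0 + 14/1.7·10.98) / (1/2.8 + 14/1.7) = 10.4821.
A Normal posterior is symmetric, so mode = mean.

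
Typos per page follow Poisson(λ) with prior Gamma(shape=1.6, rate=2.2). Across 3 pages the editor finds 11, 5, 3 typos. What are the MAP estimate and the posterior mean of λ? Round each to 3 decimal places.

MAP = 3.769, posterior mean = 3.962

Σ counts = 19. Posterior: Gamma(shape = 1.6+19 = 20.6, rate = 2.2+3 = 5.2).
Mode = (α−1)/β = 19.6/5.2 = 3.769.
Mean = α/β = 20.6/5.2 = 3.962.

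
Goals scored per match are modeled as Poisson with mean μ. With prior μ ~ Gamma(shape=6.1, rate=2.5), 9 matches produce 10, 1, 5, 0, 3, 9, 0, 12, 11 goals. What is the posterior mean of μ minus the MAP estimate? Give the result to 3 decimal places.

0.087

Σ counts = 51. Posterior: Gamma(shape = 6.1+51 = 57.1, rate = 2.5+9 = 11.5).
Mode = (α−1)/β = 56.1/11.5 = 4.878.
Mean = α/β = 57.1/11.5 = 4.965.
Difference = 4.965 − 4.878 = 0.087.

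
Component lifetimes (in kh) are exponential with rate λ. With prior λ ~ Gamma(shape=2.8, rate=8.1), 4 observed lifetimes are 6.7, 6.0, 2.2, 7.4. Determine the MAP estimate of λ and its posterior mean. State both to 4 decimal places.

Σ times = 22.3. Posterior: Gamma(shape = 2.8+4 = 6.8, rate = 8.1+22.3 = 30.4).
Mode = (α−1)/β = 5.8/30.4 = 0.1908.
Mean = α/β = 6.8/30.4 = 0.2237.
The posterior is right-skewed, so the mean exceeds the mode.

MAP = 0.1908; posterior mean = 0.2237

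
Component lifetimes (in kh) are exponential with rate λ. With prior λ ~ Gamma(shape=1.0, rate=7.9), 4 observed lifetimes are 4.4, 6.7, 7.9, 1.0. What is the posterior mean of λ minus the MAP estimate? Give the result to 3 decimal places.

0.036

Σ times = 20.0. Posterior: Gamma(shape = 1.0+4 = 5.0, rate = 7.9+20.0 = 27.9).
Mode = (α−1)/β = 4.0/27.9 = 0.143.
Mean = α/β = 5.0/27.9 = 0.179.
Difference = 0.179 − 0.143 = 0.036.
Right-skewed posterior ⇒ mode < mean.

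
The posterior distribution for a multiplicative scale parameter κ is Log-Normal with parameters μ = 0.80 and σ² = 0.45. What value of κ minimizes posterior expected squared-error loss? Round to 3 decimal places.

2.787

Mode = exp(μ − σ²) = exp(0.35) = 1.419.
Mean = exp(μ + σ²/2) = exp(1.025) = 2.787.
Squared-error loss ⇒ the optimal estimator is the posterior mean.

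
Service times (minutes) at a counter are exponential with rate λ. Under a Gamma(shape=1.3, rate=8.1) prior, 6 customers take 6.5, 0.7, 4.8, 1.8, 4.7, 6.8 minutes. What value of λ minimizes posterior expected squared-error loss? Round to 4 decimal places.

Σ times = 25.3. Posterior: Gamma(shape = 1.3+6 = 7.3, rate = 8.1+25.3 = 33.4).
Mode = (α−1)/β = 6.3/33.4 = 0.1886.
Mean = α/β = 7.3/33.4 = 0.2186.
Squared-error loss ⇒ the optimal estimator is the posterior mean.

0.2186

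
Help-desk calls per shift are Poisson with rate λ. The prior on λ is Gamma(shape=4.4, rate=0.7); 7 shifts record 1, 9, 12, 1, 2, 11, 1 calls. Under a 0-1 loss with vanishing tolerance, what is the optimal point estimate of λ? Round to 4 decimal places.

5.2468

Σ counts = 37. Posterior: Gamma(shape = 4.4+37 = 41.4, rate = 0.7+7 = 7.7).
Mode = (α−1)/β = 40.4/7.7 = 5.2468.
Mean = α/β = 41.4/7.7 = 5.3766.
This is the posterior mode — the MAP estimate.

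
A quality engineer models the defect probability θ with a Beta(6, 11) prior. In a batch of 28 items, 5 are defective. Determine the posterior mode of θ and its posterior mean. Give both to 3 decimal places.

posterior mode = 0.233, posterior mean = 0.244

Posterior: Beta(6+5, 11+23) = Beta(11, 34).
Mode = (11−1)/(11+34−2) = 10/43 = 0.233.
Mean = 11/(11+34) = 11/45 = 0.244.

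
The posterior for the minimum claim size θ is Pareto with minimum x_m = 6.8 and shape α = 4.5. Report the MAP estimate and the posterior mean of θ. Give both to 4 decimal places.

The Pareto density is strictly decreasing on [x_m, ∞), so the mode is x_m = 6.8000.
Mean = α·x_m/(α−1) = 4.5·6.8/3.5 = 8.7429.
The posterior is right-skewed, so the mean exceeds the mode.

MAP: 6.8000. Posterior mean: 8.7429.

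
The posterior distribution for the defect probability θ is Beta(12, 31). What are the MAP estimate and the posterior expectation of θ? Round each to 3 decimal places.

Mode = (12−1)/(12+31−2) = 11/41 = 0.268.
Mean = 12/(12+31) = 12/43 = 0.279.
Right-skewed posterior ⇒ mode < mean.

MAP = 0.268, posterior mean = 0.279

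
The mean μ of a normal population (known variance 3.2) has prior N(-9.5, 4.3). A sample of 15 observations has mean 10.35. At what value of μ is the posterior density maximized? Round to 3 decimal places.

9.412

Posterior for μ is Normal. Precision-weighted mean: (1/4.3·-9.5 + 15/3.2·10.35) / (1/4.3 + 15/3.2) = 9.412.
A Normal posterior is symmetric, so mode = mean.
This is the posterior mode — the MAP estimate.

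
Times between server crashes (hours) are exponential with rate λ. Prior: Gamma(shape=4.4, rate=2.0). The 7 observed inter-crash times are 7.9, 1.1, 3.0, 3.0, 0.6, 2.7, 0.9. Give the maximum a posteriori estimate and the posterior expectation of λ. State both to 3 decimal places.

λ_MAP = 0.491, E[λ|data] = 0.538

Σ times = 19.2. Posterior: Gamma(shape = 4.4+7 = 11.4, rate = 2.0+19.2 = 21.2).
Mode = (α−1)/β = 10.4/21.2 = 0.491.
Mean = α/β = 11.4/21.2 = 0.538.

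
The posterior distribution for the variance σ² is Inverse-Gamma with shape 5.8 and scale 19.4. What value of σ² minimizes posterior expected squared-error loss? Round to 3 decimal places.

4.042

Mode = β/(α+1) = 19.4/6.8 = 2.853.
Mean = β/(α−1) = 19.4/4.8 = 4.042.
Squared-error loss ⇒ the optimal estimator is the posterior mean.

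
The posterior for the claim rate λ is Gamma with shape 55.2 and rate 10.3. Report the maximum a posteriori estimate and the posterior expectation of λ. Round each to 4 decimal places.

Mode = (α−1)/β = 54.2/10.3 = 5.2621.
Mean = α/β = 55.2/10.3 = 5.3592.

λ_MAP = 5.2621, E[λ|data] = 5.3592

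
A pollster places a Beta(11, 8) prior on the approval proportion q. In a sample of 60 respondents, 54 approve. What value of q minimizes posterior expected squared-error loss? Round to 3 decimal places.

Posterior: Beta(11+54, 8+6) = Beta(65, 14).
Mode = (65−1)/(65+14−2) = 64/77 = 0.831.
Mean = 65/(65+14) = 65/79 = 0.823.
Squared-error loss ⇒ the optimal estimator is the posterior mean.

0.823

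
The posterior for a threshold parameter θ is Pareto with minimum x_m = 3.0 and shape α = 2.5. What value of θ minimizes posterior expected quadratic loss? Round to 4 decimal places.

5.0000

The Pareto density is strictly decreasing on [x_m, ∞), so the mode is x_m = 3.0000.
Mean = α·x_m/(α−1) = 2.5·3.0/1.5 = 5.0000.
Quadratic loss ⇒ the optimal estimator is the posterior mean.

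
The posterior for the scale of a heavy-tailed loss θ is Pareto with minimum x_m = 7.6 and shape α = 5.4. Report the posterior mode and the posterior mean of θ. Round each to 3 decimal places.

MAP = 7.600; posterior mean = 9.327

The Pareto density is strictly decreasing on [x_m, ∞), so the mode is x_m = 7.600.
Mean = α·x_m/(α−1) = 5.4·7.6/4.4 = 9.327.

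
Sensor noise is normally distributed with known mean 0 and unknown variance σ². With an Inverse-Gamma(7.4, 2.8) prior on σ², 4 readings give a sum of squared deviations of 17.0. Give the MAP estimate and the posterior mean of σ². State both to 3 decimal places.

MAP: 1.087. Posterior mean: 1.345.

Posterior: Inverse-Gamma(shape = 7.4+4/2 = 9.4, scale = 2.8+17.0/2 = 11.3).
Mode = β/(α+1) = 11.3/10.4 = 1.087.
Mean = β/(α−1) = 11.3/8.4 = 1.345.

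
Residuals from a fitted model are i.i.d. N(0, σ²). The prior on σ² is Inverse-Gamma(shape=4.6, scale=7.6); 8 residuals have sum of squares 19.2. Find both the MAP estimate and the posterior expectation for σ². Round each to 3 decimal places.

Posterior: Inverse-Gamma(shape = 4.6+8/2 = 8.6, scale = 7.6+19.2/2 = 17.2).
Mode = β/(α+1) = 17.2/9.6 = 1.792.
Mean = β/(α−1) = 17.2/7.6 = 2.263.
Right-skewed posterior ⇒ mode < mean.

MAP: 1.792. Posterior mean: 2.263.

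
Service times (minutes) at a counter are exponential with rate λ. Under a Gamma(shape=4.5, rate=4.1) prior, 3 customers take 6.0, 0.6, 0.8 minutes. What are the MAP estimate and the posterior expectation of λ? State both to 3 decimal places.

MAP = 0.565; posterior mean = 0.652

Σ times = 7.4. Posterior: Gamma(shape = 4.5+3 = 7.5, rate = 4.1+7.4 = 11.5).
Mode = (α−1)/β = 6.5/11.5 = 0.565.
Mean = α/β = 7.5/11.5 = 0.652.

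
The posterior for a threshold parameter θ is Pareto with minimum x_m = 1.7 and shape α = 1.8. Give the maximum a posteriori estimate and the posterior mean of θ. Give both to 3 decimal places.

The Pareto density is strictly decreasing on [x_m, ∞), so the mode is x_m = 1.700.
Mean = α·x_m/(α−1) = 1.8·1.7/0.8 = 3.825.

MAP = 1.700; posterior mean = 3.825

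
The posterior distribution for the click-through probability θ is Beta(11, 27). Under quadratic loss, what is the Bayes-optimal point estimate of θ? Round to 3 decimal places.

0.289

Mode = (11−1)/(11+27−2) = 10/36 = 0.278.
Mean = 11/(11+27) = 11/38 = 0.289.
Quadratic loss ⇒ the optimal estimator is the posterior mean.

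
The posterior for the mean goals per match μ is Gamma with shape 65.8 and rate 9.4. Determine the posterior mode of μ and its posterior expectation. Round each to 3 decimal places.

Mode = (α−1)/β = 64.8/9.4 = 6.894.
Mean = α/β = 65.8/9.4 = 7.000.
The posterior is right-skewed, so the mean exceeds the mode.

posterior mode = 6.894, posterior expectation = 7.000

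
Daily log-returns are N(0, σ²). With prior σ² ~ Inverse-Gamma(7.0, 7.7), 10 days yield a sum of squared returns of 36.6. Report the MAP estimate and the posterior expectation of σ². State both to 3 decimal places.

Posterior: Inverse-Gamma(shape = 7.0+10/2 = 12.0, scale = 7.7+36.6/2 = 26.0).
Mode = β/(α+1) = 26.0/13.0 = 2.000.
Mean = β/(α−1) = 26.0/11.0 = 2.364.
Mean > mode: the posterior has a right tail.

MAP: 2.000. Posterior mean: 2.364.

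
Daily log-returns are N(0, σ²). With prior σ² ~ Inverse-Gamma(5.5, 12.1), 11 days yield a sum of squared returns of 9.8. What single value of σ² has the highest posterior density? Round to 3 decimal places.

1.417

Posterior: Inverse-Gamma(shape = 5.5+11/2 = 11.0, scale = 12.1+9.8/2 = 17.0).
Mode = β/(α+1) = 17.0/12.0 = 1.417.
Mean = β/(α−1) = 17.0/10.0 = 1.700.
This is the posterior mode — the MAP estimate.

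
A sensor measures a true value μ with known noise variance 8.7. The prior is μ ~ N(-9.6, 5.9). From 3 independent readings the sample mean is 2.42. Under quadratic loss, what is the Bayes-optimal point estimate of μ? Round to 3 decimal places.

Posterior for μ is Normal. Precision-weighted mean: (1/5.9·-9.6 + 3/8.7·2.42) / (1/5.9 + 3/8.7) = -1.541.
A Normal posterior is symmetric, so mode = mean.
Quadratic loss ⇒ the optimal estimator is the posterior mean.

-1.541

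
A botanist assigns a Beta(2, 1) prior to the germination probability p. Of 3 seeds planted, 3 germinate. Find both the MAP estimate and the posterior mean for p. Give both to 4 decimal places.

Posterior: Beta(2+3, 1+0) = Beta(5, 1).
Since β = 1 ≤ 1 and α > 1, the Beta density is monotone increasing on [0,1]; the mode is at 1.
Mean = 5/(5+1) = 0.8333.
The posterior is left-skewed, so the mode exceeds the mean.

MAP estimate = 1.0000, posterior mean = 0.8333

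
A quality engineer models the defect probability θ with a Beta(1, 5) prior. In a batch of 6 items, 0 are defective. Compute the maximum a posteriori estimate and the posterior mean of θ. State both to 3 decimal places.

Posterior: Beta(1+0, 5+6) = Beta(1, 11).
Since α = 1 ≤ 1 and β > 1, the Beta density is monotone decreasing on [0,1]; the mode is at 0.
Mean = 1/(1+11) = 0.083.

θ_MAP = 0.000, E[θ|data] = 0.083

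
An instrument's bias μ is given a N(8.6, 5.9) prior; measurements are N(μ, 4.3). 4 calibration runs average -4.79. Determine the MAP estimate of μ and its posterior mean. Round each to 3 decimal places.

MAP estimate = -2.726, posterior mean = -2.726

Posterior for μ is Normal. Precision-weighted mean: (1/5.9·8.6 + 4/4.3·-4.79) / (1/5.9 + 4/4.3) = -2.726.
A Normal posterior is symmetric, so mode = mean.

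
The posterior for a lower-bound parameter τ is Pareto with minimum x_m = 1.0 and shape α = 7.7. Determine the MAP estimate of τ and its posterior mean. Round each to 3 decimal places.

The Pareto density is strictly decreasing on [x_m, ∞), so the mode is x_m = 1.000.
Mean = α·x_m/(α−1) = 7.7·1.0/6.7 = 1.149.

MAP: 1.000. Posterior mean: 1.149.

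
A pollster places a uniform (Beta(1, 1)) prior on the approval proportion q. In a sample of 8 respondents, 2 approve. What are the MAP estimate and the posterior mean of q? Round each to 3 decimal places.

q_MAP = 0.250, E[q|data] = 0.300

Posterior: Beta(1+2, 1+6) = Beta(3, 7).
Mode = (3−1)/(3+7−2) = 2/8 = 0.250.
With a flat prior the MAP equals the MLE, 2/8.
Mean = 3/(3+7) = 3/10 = 0.300.
The mean is pulled above the mode by the posterior's right skew.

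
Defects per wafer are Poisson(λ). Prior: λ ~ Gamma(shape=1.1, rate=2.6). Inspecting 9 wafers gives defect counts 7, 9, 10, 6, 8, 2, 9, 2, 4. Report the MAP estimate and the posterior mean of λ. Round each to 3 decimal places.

MAP: 4.922. Posterior mean: 5.009.

Σ counts = 57. Posterior: Gamma(shape = 1.1+57 = 58.1, rate = 2.6+9 = 11.6).
Mode = (α−1)/β = 57.1/11.6 = 4.922.
Mean = α/β = 58.1/11.6 = 5.009.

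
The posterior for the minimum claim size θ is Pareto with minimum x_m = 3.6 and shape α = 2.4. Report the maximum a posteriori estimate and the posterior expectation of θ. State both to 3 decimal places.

θ_MAP = 3.600, E[θ|data] = 6.171

The Pareto density is strictly decreasing on [x_m, ∞), so the mode is x_m = 3.600.
Mean = α·x_m/(α−1) = 2.4·3.6/1.4 = 6.171.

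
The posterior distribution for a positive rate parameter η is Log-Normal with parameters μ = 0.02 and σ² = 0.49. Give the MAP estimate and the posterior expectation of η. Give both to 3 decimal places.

MAP estimate = 0.625, posterior expectation = 1.303

Mode = exp(μ − σ²) = exp(-0.47) = 0.625.
Mean = exp(μ + σ²/2) = exp(0.265) = 1.303.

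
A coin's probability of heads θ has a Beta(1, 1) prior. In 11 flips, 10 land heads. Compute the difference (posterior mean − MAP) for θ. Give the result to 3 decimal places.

Posterior: Beta(1+10, 1+1) = Beta(11, 2).
Mode = (11−1)/(11+2−2) = 10/11 = 0.909.
With a flat prior the MAP equals the MLE, 10/11.
Mean = 11/(11+2) = 11/13 = 0.846.
Difference = 0.846 − 0.909 = -0.063.

-0.063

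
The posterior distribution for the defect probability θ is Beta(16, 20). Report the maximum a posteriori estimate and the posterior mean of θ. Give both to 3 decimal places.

maximum a posteriori estimate = 0.441, posterior mean = 0.444

Mode = (16−1)/(16+20−2) = 15/34 = 0.441.
Mean = 16/(16+20) = 16/36 = 0.444.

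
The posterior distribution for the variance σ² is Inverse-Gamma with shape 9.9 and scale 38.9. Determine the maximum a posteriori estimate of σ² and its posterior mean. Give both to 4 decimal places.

maximum a posteriori estimate = 3.5688, posterior mean = 4.3708

Mode = β/(α+1) = 38.9/10.9 = 3.5688.
Mean = β/(α−1) = 38.9/8.9 = 4.3708.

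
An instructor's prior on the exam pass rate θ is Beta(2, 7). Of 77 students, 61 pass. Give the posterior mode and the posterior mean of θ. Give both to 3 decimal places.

MAP: 0.738. Posterior mean: 0.733.

Posterior: Beta(2+61, 7+16) = Beta(63, 23).
Mode = (63−1)/(63+23−2) = 62/84 = 0.738.
Mean = 63/(63+23) = 63/86 = 0.733.
Left-skewed posterior ⇒ mean < mode.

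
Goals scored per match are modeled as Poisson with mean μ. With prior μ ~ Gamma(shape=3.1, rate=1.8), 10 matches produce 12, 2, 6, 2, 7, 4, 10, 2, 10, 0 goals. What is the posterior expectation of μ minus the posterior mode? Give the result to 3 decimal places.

Σ counts = 55. Posterior: Gamma(shape = 3.1+55 = 58.1, rate = 1.8+10 = 11.8).
Mode = (α−1)/β = 57.1/11.8 = 4.839.
Mean = α/β = 58.1/11.8 = 4.924.
Difference = 4.924 − 4.839 = 0.085.

0.085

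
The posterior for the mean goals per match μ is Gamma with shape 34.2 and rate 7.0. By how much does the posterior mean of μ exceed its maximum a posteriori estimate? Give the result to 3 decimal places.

Mode = (α−1)/β = 33.2/7.0 = 4.743.
Mean = α/β = 34.2/7.0 = 4.886.
Difference = 4.886 − 4.743 = 0.143.
Right-skewed posterior ⇒ mode < mean.

0.143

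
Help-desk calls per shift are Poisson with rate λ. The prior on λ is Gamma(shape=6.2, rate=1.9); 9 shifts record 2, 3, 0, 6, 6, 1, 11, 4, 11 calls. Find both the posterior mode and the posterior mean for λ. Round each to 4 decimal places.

Σ counts = 44. Posterior: Gamma(shape = 6.2+44 = 50.2, rate = 1.9+9 = 10.9).
Mode = (α−1)/β = 49.2/10.9 = 4.5138.
Mean = α/β = 50.2/10.9 = 4.6055.

MAP: 4.5138. Posterior mean: 4.6055.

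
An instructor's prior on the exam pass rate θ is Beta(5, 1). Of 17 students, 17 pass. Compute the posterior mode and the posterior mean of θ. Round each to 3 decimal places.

MAP = 1.000, posterior mean = 0.957

Posterior: Beta(5+17, 1+0) = Beta(22, 1).
Since β = 1 ≤ 1 and α > 1, the Beta density is monotone increasing on [0,1]; the mode is at 1.
Mean = 22/(22+1) = 0.957.
Left-skewed posterior ⇒ mean < mode.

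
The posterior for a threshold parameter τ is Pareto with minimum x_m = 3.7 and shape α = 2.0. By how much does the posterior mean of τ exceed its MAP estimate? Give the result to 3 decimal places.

The Pareto density is strictly decreasing on [x_m, ∞), so the mode is x_m = 3.700.
Mean = α·x_m/(α−1) = 2.0·3.7/1.0 = 7.400.
Difference = 7.400 − 3.700 = 3.700.

3.700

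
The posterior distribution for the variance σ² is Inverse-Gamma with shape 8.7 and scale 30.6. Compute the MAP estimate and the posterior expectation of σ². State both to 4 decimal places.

σ²_MAP = 3.1546, E[σ²|data] = 3.9740

Mode = β/(α+1) = 30.6/9.7 = 3.1546.
Mean = β/(α−1) = 30.6/7.7 = 3.9740.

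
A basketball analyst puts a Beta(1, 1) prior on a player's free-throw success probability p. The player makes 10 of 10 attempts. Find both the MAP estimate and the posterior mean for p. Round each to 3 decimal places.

MAP = 1.000, posterior mean = 0.917

Posterior: Beta(1+10, 1+0) = Beta(11, 1).
Since β = 1 ≤ 1 and α > 1, the Beta density is monotone increasing on [0,1]; the mode is at 1.
Mean = 11/(11+1) = 0.917.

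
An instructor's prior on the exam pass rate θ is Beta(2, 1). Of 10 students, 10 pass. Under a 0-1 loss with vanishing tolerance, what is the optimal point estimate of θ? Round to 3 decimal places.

Posterior: Beta(2+10, 1+0) = Beta(12, 1).
Since β = 1 ≤ 1 and α > 1, the Beta density is monotone increasing on [0,1]; the mode is at 1.
Mean = 12/(12+1) = 0.923.
This is the posterior mode — the MAP estimate.

1.000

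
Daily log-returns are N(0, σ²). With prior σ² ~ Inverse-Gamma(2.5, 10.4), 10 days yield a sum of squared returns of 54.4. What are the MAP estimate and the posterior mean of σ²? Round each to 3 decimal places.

MAP = 4.424, posterior mean = 5.785

Posterior: Inverse-Gamma(shape = 2.5+10/2 = 7.5, scale = 10.4+54.4/2 = 37.6).
Mode = β/(α+1) = 37.6/8.5 = 4.424.
Mean = β/(α−1) = 37.6/6.5 = 5.785.
The posterior is right-skewed, so the mean exceeds the mode.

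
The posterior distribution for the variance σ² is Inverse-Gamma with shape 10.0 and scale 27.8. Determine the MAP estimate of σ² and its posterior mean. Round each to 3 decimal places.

MAP = 2.527, posterior mean = 3.089

Mode = β/(α+1) = 27.8/11.0 = 2.527.
Mean = β/(α−1) = 27.8/9.0 = 3.089.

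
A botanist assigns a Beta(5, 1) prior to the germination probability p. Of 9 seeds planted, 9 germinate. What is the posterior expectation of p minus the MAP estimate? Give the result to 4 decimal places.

-0.0667

Posterior: Beta(5+9, 1+0) = Beta(14, 1).
Since β = 1 ≤ 1 and α > 1, the Beta density is monotone increasing on [0,1]; the mode is at 1.
Mean = 14/(14+1) = 0.9333.
Difference = 0.9333 − 1.0000 = -0.0667.
Left-skewed posterior ⇒ mean < mode.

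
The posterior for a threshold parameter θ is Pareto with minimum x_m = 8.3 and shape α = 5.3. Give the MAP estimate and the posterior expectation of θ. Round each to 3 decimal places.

MAP: 8.300. Posterior mean: 10.230.

The Pareto density is strictly decreasing on [x_m, ∞), so the mode is x_m = 8.300.
Mean = α·x_m/(α−1) = 5.3·8.3/4.3 = 10.230.
Right-skewed posterior ⇒ mode < mean.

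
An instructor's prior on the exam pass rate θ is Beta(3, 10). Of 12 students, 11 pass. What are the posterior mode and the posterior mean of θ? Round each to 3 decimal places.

posterior mode = 0.565, posterior mean = 0.560

Posterior: Beta(3+11, 10+1) = Beta(14, 11).
Mode = (14−1)/(14+11−2) = 13/23 = 0.565.
Mean = 14/(14+11) = 14/25 = 0.560.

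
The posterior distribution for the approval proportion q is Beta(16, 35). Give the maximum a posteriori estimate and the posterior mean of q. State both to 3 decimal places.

MAP: 0.306. Posterior mean: 0.314.

Mode = (16−1)/(16+35−2) = 15/49 = 0.306.
Mean = 16/(16+35) = 16/51 = 0.314.
The posterior is right-skewed, so the mean exceeds the mode.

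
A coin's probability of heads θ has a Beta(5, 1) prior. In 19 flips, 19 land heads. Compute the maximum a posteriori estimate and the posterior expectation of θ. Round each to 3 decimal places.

Posterior: Beta(5+19, 1+0) = Beta(24, 1).
Since β = 1 ≤ 1 and α > 1, the Beta density is monotone increasing on [0,1]; the mode is at 1.
Mean = 24/(24+1) = 0.960.
The posterior is left-skewed, so the mode exceeds the mean.

MAP = 1.000, posterior mean = 0.960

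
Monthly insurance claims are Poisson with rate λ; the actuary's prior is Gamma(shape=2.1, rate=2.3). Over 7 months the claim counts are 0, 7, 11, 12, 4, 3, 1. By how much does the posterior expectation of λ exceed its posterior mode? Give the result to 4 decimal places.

0.1075

Σ counts = 38. Posterior: Gamma(shape = 2.1+38 = 40.1, rate = 2.3+7 = 9.3).
Mode = (α−1)/β = 39.1/9.3 = 4.2043.
Mean = α/β = 40.1/9.3 = 4.3118.
Difference = 4.3118 − 4.2043 = 0.1075.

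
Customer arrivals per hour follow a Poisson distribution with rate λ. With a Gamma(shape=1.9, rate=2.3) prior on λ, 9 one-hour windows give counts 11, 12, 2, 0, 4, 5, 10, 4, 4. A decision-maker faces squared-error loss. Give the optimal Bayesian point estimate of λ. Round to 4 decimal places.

4.7699

Σ counts = 52. Posterior: Gamma(shape = 1.9+52 = 53.9, rate = 2.3+9 = 11.3).
Mode = (α−1)/β = 52.9/11.3 = 4.6814.
Mean = α/β = 53.9/11.3 = 4.7699.
Squared-error loss ⇒ the optimal estimator is the posterior mean.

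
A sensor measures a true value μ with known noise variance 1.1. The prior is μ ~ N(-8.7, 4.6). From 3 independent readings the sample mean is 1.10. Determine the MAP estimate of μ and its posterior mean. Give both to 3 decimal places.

MAP = 0.377, posterior mean = 0.377

Posterior for μ is Normal. Precision-weighted mean: (1/4.6·-8.7 + 3/1.1·1.10) / (1/4.6 + 3/1.1) = 0.377.
A Normal posterior is symmetric, so mode = mean.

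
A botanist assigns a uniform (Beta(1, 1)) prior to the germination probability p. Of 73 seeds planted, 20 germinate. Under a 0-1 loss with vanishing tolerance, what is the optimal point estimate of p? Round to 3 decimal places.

0.274

Posterior: Beta(1+20, 1+53) = Beta(21, 54).
Mode = (21−1)/(21+54−2) = 20/73 = 0.274.
With a flat prior the MAP equals the MLE, 20/73.
Mean = 21/(21+54) = 21/75 = 0.280.
This is the posterior mode — the MAP estimate.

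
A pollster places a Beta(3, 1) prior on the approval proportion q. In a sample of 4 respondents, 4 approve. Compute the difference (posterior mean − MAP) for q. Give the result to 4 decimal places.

Posterior: Beta(3+4, 1+0) = Beta(7, 1).
Since β = 1 ≤ 1 and α > 1, the Beta density is monotone increasing on [0,1]; the mode is at 1.
Mean = 7/(7+1) = 0.8750.
Difference = 0.8750 − 1.0000 = -0.1250.
Mode > mean: the posterior has a left tail.

-0.1250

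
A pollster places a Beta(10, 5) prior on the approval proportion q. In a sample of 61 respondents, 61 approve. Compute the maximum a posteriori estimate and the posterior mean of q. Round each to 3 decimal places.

maximum a posteriori estimate = 0.946, posterior mean = 0.934

Posterior: Beta(10+61, 5+0) = Beta(71, 5).
Mode = (71−1)/(71+5−2) = 70/74 = 0.946.
Mean = 71/(71+5) = 71/76 = 0.934.
The posterior is left-skewed, so the mode exceeds the mean.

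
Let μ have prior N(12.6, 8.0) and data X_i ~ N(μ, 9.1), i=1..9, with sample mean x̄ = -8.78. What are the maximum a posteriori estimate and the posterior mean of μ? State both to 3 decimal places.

Posterior for μ is Normal. Precision-weighted mean: (1/8.0·12.6 + 9/9.1·-8.78) / (1/8.0 + 9/9.1) = -6.381.
A Normal posterior is symmetric, so mode = mean.

maximum a posteriori estimate = -6.381, posterior mean = -6.381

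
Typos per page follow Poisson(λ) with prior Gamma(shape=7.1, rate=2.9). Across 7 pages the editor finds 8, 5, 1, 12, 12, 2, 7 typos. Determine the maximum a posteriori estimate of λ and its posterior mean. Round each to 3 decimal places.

Σ counts = 47. Posterior: Gamma(shape = 7.1+47 = 54.1, rate = 2.9+7 = 9.9).
Mode = (α−1)/β = 53.1/9.9 = 5.364.
Mean = α/β = 54.1/9.9 = 5.465.

maximum a posteriori estimate = 5.364, posterior mean = 5.465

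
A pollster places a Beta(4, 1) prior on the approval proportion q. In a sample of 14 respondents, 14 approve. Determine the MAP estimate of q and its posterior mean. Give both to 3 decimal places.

Posterior: Beta(4+14, 1+0) = Beta(18, 1).
Since β = 1 ≤ 1 and α > 1, the Beta density is monotone increasing on [0,1]; the mode is at 1.
Mean = 18/(18+1) = 0.947.
The posterior is left-skewed, so the mode exceeds the mean.

q_MAP = 1.000, E[q|data] = 0.947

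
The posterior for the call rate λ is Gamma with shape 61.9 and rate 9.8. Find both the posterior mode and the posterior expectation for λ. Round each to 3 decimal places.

MAP = 6.214; posterior mean = 6.316

Mode = (α−1)/β = 60.9/9.8 = 6.214.
Mean = α/β = 61.9/9.8 = 6.316.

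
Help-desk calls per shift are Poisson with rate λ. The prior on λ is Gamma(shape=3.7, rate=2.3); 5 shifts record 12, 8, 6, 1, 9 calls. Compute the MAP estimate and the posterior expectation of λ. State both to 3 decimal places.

MAP = 5.301; posterior mean = 5.438

Σ counts = 36. Posterior: Gamma(shape = 3.7+36 = 39.7, rate = 2.3+5 = 7.3).
Mode = (α−1)/β = 38.7/7.3 = 5.301.
Mean = α/β = 39.7/7.3 = 5.438.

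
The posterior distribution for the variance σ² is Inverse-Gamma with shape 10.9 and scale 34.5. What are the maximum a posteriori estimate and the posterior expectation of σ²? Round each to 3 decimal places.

MAP = 2.899; posterior mean = 3.485

Mode = β/(α+1) = 34.5/11.9 = 2.899.
Mean = β/(α−1) = 34.5/9.9 = 3.485.
The mean is pulled above the mode by the posterior's right skew.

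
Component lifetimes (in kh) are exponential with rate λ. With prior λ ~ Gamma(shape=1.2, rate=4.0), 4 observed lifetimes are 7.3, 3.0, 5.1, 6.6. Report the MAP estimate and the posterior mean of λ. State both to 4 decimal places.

Σ times = 22.0. Posterior: Gamma(shape = 1.2+4 = 5.2, rate = 4.0+22.0 = 26.0).
Mode = (α−1)/β = 4.2/26.0 = 0.1615.
Mean = α/β = 5.2/26.0 = 0.2000.

λ_MAP = 0.1615, E[λ|data] = 0.2000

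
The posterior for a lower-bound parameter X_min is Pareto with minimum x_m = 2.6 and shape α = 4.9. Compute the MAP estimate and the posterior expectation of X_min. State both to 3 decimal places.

X_min_MAP = 2.600, E[X_min|data] = 3.267

The Pareto density is strictly decreasing on [x_m, ∞), so the mode is x_m = 2.600.
Mean = α·x_m/(α−1) = 4.9·2.6/3.9 = 3.267.
The mean is pulled above the mode by the posterior's right skew.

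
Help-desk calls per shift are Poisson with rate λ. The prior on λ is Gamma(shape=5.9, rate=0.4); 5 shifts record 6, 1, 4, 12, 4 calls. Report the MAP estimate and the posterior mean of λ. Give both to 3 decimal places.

MAP = 5.907; posterior mean = 6.093

Σ counts = 27. Posterior: Gamma(shape = 5.9+27 = 32.9, rate = 0.4+5 = 5.4).
Mode = (α−1)/β = 31.9/5.4 = 5.907.
Mean = α/β = 32.9/5.4 = 6.093.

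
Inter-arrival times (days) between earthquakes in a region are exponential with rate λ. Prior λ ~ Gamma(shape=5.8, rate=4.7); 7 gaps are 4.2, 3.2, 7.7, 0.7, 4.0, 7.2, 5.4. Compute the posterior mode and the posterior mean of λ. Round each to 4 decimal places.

Σ times = 32.4. Posterior: Gamma(shape = 5.8+7 = 12.8, rate = 4.7+32.4 = 37.1).
Mode = (α−1)/β = 11.8/37.1 = 0.3181.
Mean = α/β = 12.8/37.1 = 0.3450.
The posterior is right-skewed, so the mean exceeds the mode.

MAP = 0.3181; posterior mean = 0.3450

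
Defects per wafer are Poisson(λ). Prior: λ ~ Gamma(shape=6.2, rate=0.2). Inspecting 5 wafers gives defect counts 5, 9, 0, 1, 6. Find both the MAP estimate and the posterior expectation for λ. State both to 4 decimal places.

MAP estimate = 5.0385, posterior expectation = 5.2308

Σ counts = 21. Posterior: Gamma(shape = 6.2+21 = 27.2, rate = 0.2+5 = 5.2).
Mode = (α−1)/β = 26.2/5.2 = 5.0385.
Mean = α/β = 27.2/5.2 = 5.2308.
Mean > mode: the posterior has a right tail.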